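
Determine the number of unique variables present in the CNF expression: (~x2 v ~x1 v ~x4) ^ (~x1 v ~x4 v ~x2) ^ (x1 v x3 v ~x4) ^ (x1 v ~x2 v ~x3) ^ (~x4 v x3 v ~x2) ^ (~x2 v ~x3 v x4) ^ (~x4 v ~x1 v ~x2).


Identify each distinct variable in the formula.
Variables found: x1, x2, x3, x4.
Total distinct variables = 4.

4


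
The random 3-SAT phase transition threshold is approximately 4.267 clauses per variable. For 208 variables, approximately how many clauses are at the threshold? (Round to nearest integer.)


The 3-SAT phase transition occurs at approximately 4.267 clauses per variable.
m = 4.267 * 208 = 887.536.
Rounded to nearest integer: 888.

888


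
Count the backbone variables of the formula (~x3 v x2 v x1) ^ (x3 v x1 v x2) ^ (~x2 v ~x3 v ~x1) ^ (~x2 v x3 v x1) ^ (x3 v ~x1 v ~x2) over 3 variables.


Find all satisfying assignments: 3 model(s).
Check which variables have the same value in every model.
No variable is fixed across all models.
Backbone size = 0.

0


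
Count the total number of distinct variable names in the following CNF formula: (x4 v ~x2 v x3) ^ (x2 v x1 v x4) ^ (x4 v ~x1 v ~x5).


Identify each distinct variable in the formula.
Variables found: x1, x2, x3, x4, x5.
Total distinct variables = 5.

5


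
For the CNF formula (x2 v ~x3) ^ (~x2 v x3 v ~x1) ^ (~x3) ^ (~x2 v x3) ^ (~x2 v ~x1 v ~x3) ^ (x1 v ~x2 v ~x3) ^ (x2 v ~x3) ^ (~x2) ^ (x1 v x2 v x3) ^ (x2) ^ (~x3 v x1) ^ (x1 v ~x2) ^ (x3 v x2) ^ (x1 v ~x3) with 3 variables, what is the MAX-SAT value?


Enumerate all 8 truth assignments.
For each, count how many of the 14 clauses are satisfied.
The formula is not fully satisfiable, so the maximum is below 14.
Maximum simultaneously satisfiable clauses = 12.

12


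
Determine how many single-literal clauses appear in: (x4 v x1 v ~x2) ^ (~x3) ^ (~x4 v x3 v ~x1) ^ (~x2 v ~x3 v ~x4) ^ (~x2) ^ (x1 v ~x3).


A unit clause contains exactly one literal.
Unit clauses found: (~x3), (~x2).
Count = 2.

2


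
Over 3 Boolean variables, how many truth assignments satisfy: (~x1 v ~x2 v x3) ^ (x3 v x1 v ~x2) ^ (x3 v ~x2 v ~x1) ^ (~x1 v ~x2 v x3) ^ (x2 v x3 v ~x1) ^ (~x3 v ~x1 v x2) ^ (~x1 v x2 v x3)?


Enumerate all 8 truth assignments over 3 variables.
Test each against every clause.
Satisfying assignments found: 4.

4


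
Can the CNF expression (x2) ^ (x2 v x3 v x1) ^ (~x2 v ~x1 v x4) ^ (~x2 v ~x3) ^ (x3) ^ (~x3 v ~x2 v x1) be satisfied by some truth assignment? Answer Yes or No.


Check all 16 possible truth assignments.
Number of satisfying assignments found: 0.
The formula is unsatisfiable.

No


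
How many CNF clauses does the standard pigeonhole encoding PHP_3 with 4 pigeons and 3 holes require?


The PHP encoding has two parts:
1) At-least-one-hole clauses: 4 (one per pigeon, each with 3 literals).
2) At-most-one-pigeon-per-hole clauses: 3 holes * C(4,2) = 3 * 6 = 18.
Total clauses = 4 + 18 = 22.

22


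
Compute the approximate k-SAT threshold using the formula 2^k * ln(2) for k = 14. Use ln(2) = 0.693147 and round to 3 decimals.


Using the asymptotic formula: threshold ~ 2^k * ln(2).
2^14 = 16384.
16384 * 0.693147 = 11356.52.

11356.52


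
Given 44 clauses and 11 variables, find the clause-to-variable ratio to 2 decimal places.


Clause-to-variable ratio = clauses / variables.
44 / 11 = 4.0.

4.0


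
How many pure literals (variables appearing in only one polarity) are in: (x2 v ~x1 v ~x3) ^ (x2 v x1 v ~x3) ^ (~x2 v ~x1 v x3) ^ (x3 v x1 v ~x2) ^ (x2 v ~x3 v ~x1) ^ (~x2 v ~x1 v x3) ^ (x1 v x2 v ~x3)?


A pure literal appears in only one polarity across all clauses.
No pure literals found.
Count = 0.

0


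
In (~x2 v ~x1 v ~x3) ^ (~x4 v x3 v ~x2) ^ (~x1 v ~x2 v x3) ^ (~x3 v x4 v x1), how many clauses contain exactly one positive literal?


A definite clause has exactly one positive literal.
Clause 1: 0 positive -> not definite
Clause 2: 1 positive -> definite
Clause 3: 1 positive -> definite
Clause 4: 2 positive -> not definite
Definite clause count = 2.

2


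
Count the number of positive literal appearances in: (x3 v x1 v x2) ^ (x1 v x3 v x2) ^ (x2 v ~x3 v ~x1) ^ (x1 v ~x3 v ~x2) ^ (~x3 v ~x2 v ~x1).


Scan each clause for unnegated literals.
Clause 1: 3 positive; Clause 2: 3 positive; Clause 3: 1 positive; Clause 4: 1 positive; Clause 5: 0 positive.
Total positive literal occurrences = 8.

8


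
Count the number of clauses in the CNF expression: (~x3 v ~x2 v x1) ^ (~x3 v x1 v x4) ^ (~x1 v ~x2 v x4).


Each group enclosed in parentheses joined by ^ is one clause.
Counting the conjuncts: 3 clauses.

3


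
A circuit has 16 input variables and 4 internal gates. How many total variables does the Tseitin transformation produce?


The Tseitin transformation introduces one auxiliary variable per gate.
Total variables = inputs + gates = 16 + 4 = 20.

20


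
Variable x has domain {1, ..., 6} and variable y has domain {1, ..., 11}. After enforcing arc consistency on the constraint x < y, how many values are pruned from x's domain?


For the constraint x < y, x needs a supporting value in y's domain.
x can be at most 10 (one less than y's maximum).
Valid x values from domain: 6 out of 6.
Pruned = 6 - 6 = 0.

0


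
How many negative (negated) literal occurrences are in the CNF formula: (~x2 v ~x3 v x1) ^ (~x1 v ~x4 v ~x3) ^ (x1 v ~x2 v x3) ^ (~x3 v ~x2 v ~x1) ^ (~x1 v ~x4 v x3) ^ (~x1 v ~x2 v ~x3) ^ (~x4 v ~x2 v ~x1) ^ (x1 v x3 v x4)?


Scan each clause for negated literals.
Clause 1: 2 negative; Clause 2: 3 negative; Clause 3: 1 negative; Clause 4: 3 negative; Clause 5: 2 negative; Clause 6: 3 negative; Clause 7: 3 negative; Clause 8: 0 negative.
Total negative literal occurrences = 17.

17


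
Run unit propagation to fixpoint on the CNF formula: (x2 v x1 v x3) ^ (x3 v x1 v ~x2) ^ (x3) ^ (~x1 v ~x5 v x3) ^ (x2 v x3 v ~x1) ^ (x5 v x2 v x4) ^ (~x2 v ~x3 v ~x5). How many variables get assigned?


Unit propagation repeatedly assigns the literal in any unit clause, then simplifies.
Assignments in order: x3 = T.
No further unit clauses remain.
Total variables assigned = 1.

1


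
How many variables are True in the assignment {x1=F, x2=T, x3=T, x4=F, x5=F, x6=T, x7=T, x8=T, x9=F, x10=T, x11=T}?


The weight is the number of variables assigned True.
True variables: x2, x3, x6, x7, x8, x10, x11.
Weight = 7.

7


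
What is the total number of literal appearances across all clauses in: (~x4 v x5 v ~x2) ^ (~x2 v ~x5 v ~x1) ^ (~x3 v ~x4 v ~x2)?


Clause lengths: 3, 3, 3.
Sum = 3 + 3 + 3 = 9.

9


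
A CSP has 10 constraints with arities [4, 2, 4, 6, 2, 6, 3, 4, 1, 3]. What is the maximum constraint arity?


The arities are: 4, 2, 4, 6, 2, 6, 3, 4, 1, 3.
Scan for the maximum value.
Maximum arity = 6.

6


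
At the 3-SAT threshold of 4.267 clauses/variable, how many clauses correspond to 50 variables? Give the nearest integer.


The 3-SAT phase transition occurs at approximately 4.267 clauses per variable.
m = 4.267 * 50 = 213.35.
Rounded to nearest integer: 213.

213


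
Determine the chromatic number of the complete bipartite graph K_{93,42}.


K_{93,42} is bipartite by definition: the two parts are independent sets, with every edge crossing between them.
Color all vertices in one part with color 1 and all vertices in the other part with color 2.
Since the graph has at least one edge, one color does not suffice.
Chromatic number = 2.

2


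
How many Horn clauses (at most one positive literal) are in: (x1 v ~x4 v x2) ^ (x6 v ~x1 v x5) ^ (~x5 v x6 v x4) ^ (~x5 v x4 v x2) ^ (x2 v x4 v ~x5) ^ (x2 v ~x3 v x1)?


A Horn clause has at most one positive literal.
Clause 1: 2 positive lit(s) -> not Horn
Clause 2: 2 positive lit(s) -> not Horn
Clause 3: 2 positive lit(s) -> not Horn
Clause 4: 2 positive lit(s) -> not Horn
Clause 5: 2 positive lit(s) -> not Horn
Clause 6: 2 positive lit(s) -> not Horn
Total Horn clauses = 0.

0


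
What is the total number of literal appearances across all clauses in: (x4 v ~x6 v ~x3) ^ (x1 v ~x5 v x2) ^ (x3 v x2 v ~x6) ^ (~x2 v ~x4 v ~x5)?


Clause lengths: 3, 3, 3, 3.
Sum = 3 + 3 + 3 + 3 = 12.

12


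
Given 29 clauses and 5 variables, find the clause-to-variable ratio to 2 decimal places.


Clause-to-variable ratio = clauses / variables.
29 / 5 = 5.8.

5.8


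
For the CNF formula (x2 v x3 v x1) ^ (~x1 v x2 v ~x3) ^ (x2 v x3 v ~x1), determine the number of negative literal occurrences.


Scan each clause for negated literals.
Clause 1: 0 negative; Clause 2: 2 negative; Clause 3: 1 negative.
Total negative literal occurrences = 3.

3


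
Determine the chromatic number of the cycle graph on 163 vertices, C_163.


An odd cycle cannot be 2-colored: alternating two colors around the cycle returns to the start with a conflict.
Since 163 is odd, three colors are required (and three suffice).
Chromatic number = 3.

3


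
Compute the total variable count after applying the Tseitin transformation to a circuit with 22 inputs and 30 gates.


The Tseitin transformation introduces one auxiliary variable per gate.
Total variables = inputs + gates = 22 + 30 = 52.

52


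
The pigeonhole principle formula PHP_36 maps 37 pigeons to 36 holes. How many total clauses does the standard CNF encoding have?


The PHP encoding has two parts:
1) At-least-one-hole clauses: 37 (one per pigeon, each with 36 literals).
2) At-most-one-pigeon-per-hole clauses: 36 holes * C(37,2) = 36 * 666 = 23976.
Total clauses = 37 + 23976 = 24013.

24013


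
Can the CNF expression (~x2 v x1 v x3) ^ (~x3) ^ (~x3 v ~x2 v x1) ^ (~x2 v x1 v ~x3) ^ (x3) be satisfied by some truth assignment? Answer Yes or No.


Check all 8 possible truth assignments.
Number of satisfying assignments found: 0.
The formula is unsatisfiable.

No


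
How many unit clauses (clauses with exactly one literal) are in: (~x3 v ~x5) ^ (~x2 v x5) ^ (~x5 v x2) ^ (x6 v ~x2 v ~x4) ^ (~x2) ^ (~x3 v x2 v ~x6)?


A unit clause contains exactly one literal.
Unit clauses found: (~x2).
Count = 1.

1


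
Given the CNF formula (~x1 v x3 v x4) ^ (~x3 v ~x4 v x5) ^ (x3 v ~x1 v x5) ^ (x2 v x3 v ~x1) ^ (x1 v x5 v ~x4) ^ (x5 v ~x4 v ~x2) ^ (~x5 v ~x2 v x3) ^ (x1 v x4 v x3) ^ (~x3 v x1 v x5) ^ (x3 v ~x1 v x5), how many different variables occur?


Identify each distinct variable in the formula.
Variables found: x1, x2, x3, x4, x5.
Total distinct variables = 5.

5


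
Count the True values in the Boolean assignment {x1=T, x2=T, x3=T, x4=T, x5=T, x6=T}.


The weight is the number of variables assigned True.
True variables: x1, x2, x3, x4, x5, x6.
Weight = 6.

6


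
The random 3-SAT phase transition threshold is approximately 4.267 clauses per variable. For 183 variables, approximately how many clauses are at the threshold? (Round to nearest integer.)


The 3-SAT phase transition occurs at approximately 4.267 clauses per variable.
m = 4.267 * 183 = 780.861.
Rounded to nearest integer: 781.

781


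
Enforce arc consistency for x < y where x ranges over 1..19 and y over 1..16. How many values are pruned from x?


For the constraint x < y, x needs a supporting value in y's domain.
x can be at most 15 (one less than y's maximum).
Valid x values from domain: 15 out of 19.
Pruned = 19 - 15 = 4.

4


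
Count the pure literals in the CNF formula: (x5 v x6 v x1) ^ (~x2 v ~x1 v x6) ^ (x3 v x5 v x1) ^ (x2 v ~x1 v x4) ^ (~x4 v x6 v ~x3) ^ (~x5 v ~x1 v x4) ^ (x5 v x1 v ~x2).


A pure literal appears in only one polarity across all clauses.
Pure literals: x6 (positive only).
Count = 1.

1


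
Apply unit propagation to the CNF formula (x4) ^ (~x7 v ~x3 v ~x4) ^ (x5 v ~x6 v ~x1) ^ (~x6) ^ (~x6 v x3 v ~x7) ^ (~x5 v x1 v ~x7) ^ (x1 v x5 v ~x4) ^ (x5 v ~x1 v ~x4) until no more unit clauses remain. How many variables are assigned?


Unit propagation repeatedly assigns the literal in any unit clause, then simplifies.
Assignments in order: x4 = T, x6 = F.
No further unit clauses remain.
Total variables assigned = 2.

2


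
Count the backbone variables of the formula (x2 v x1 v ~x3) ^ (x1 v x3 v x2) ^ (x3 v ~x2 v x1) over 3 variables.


Find all satisfying assignments: 5 model(s).
Check which variables have the same value in every model.
No variable is fixed across all models.
Backbone size = 0.

0


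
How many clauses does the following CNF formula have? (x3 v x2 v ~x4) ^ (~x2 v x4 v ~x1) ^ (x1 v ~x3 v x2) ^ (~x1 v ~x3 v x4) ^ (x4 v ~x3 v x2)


Each group enclosed in parentheses joined by ^ is one clause.
Counting the conjuncts: 5 clauses.

5


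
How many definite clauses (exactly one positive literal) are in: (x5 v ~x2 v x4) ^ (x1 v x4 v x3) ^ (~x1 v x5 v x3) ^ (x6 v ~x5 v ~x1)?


A definite clause has exactly one positive literal.
Clause 1: 2 positive -> not definite
Clause 2: 3 positive -> not definite
Clause 3: 2 positive -> not definite
Clause 4: 1 positive -> definite
Definite clause count = 1.

1


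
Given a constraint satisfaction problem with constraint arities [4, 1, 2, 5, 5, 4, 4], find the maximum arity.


The arities are: 4, 1, 2, 5, 5, 4, 4.
Scan for the maximum value.
Maximum arity = 5.

5


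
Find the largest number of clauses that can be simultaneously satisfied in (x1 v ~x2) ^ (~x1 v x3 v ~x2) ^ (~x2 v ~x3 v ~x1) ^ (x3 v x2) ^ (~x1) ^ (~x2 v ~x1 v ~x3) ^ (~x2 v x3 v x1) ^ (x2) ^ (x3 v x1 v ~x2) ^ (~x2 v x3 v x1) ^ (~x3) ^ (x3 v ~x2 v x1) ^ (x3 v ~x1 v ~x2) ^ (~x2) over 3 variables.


Enumerate all 8 truth assignments.
For each, count how many of the 14 clauses are satisfied.
The formula is not fully satisfiable, so the maximum is below 14.
Maximum simultaneously satisfiable clauses = 12.

12


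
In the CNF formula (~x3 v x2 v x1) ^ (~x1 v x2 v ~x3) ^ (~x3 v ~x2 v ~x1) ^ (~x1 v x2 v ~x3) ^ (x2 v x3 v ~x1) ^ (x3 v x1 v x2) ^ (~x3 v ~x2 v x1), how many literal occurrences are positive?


Scan each clause for unnegated literals.
Clause 1: 2 positive; Clause 2: 1 positive; Clause 3: 0 positive; Clause 4: 1 positive; Clause 5: 2 positive; Clause 6: 3 positive; Clause 7: 1 positive.
Total positive literal occurrences = 10.

10


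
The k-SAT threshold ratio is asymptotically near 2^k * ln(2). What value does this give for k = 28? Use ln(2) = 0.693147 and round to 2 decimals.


Using the asymptotic formula: threshold ~ 2^k * ln(2).
2^28 = 268435456.
268435456 * 0.693147 = 186065231.02.

186065231.02


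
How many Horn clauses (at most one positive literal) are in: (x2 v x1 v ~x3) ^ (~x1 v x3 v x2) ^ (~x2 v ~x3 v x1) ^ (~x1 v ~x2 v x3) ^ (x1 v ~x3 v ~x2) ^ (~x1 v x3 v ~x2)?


A Horn clause has at most one positive literal.
Clause 1: 2 positive lit(s) -> not Horn
Clause 2: 2 positive lit(s) -> not Horn
Clause 3: 1 positive lit(s) -> Horn
Clause 4: 1 positive lit(s) -> Horn
Clause 5: 1 positive lit(s) -> Horn
Clause 6: 1 positive lit(s) -> Horn
Total Horn clauses = 4.

4


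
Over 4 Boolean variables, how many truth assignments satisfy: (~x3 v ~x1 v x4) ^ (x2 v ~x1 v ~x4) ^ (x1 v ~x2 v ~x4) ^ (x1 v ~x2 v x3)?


Enumerate all 16 truth assignments over 4 variables.
Test each against every clause.
Satisfying assignments found: 9.

9


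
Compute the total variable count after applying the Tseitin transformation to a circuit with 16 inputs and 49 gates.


The Tseitin transformation introduces one auxiliary variable per gate.
Total variables = inputs + gates = 16 + 49 = 65.

65


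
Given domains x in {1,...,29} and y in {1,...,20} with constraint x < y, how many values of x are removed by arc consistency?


For the constraint x < y, x needs a supporting value in y's domain.
x can be at most 19 (one less than y's maximum).
Valid x values from domain: 19 out of 29.
Pruned = 29 - 19 = 10.

10


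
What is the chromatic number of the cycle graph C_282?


A cycle on an even number of vertices is bipartite: alternate two colors around the cycle.
Since 282 is even, two colors suffice, and at least two are needed because the graph has edges.
Chromatic number = 2.

2


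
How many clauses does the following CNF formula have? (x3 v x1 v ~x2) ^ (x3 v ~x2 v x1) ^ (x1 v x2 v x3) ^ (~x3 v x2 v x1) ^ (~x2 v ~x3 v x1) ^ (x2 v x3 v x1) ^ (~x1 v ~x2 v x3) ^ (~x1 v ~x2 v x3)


Each group enclosed in parentheses joined by ^ is one clause.
Counting the conjuncts: 8 clauses.

8


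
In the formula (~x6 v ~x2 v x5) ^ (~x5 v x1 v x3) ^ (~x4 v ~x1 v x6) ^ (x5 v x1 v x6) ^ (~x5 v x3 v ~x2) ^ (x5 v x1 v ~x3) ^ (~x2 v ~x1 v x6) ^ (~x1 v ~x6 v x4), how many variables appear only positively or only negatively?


A pure literal appears in only one polarity across all clauses.
Pure literals: x2 (negative only).
Count = 1.

1


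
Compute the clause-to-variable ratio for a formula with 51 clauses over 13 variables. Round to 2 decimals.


Clause-to-variable ratio = clauses / variables.
51 / 13 = 3.92.

3.92


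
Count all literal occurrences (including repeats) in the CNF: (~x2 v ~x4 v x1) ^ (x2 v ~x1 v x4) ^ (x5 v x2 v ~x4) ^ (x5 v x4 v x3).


Clause lengths: 3, 3, 3, 3.
Sum = 3 + 3 + 3 + 3 = 12.

12


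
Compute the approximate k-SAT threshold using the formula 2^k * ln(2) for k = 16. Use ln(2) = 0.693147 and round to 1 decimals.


Using the asymptotic formula: threshold ~ 2^k * ln(2).
2^16 = 65536.
65536 * 0.693147 = 45426.1.

45426.1


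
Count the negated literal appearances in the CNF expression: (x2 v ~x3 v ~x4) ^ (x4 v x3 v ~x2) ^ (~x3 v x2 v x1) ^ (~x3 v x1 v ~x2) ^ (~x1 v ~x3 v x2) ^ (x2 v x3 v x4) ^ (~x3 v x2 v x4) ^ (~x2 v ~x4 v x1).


Scan each clause for negated literals.
Clause 1: 2 negative; Clause 2: 1 negative; Clause 3: 1 negative; Clause 4: 2 negative; Clause 5: 2 negative; Clause 6: 0 negative; Clause 7: 1 negative; Clause 8: 2 negative.
Total negative literal occurrences = 11.

11


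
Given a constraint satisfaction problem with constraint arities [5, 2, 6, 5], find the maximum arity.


The arities are: 5, 2, 6, 5.
Scan for the maximum value.
Maximum arity = 6.

6


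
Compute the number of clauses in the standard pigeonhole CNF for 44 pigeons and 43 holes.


The PHP encoding has two parts:
1) At-least-one-hole clauses: 44 (one per pigeon, each with 43 literals).
2) At-most-one-pigeon-per-hole clauses: 43 holes * C(44,2) = 43 * 946 = 40678.
Total clauses = 44 + 40678 = 40722.

40722


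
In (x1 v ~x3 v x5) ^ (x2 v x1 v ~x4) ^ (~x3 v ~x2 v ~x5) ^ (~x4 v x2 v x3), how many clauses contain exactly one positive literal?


A definite clause has exactly one positive literal.
Clause 1: 2 positive -> not definite
Clause 2: 2 positive -> not definite
Clause 3: 0 positive -> not definite
Clause 4: 2 positive -> not definite
Definite clause count = 0.

0


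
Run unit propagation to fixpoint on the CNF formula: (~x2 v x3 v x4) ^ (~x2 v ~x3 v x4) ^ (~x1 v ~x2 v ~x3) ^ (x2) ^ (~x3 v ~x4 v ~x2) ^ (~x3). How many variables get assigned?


Unit propagation repeatedly assigns the literal in any unit clause, then simplifies.
Assignments in order: x2 = T, x3 = F, x4 = T.
No further unit clauses remain.
Total variables assigned = 3.

3


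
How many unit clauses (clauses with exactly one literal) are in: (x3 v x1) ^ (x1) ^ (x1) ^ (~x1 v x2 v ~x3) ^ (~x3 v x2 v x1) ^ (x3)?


A unit clause contains exactly one literal.
Unit clauses found: (x1), (x1), (x3).
Count = 3.

3


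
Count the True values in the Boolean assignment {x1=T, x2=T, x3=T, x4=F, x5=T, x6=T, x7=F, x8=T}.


The weight is the number of variables assigned True.
True variables: x1, x2, x3, x5, x6, x8.
Weight = 6.

6


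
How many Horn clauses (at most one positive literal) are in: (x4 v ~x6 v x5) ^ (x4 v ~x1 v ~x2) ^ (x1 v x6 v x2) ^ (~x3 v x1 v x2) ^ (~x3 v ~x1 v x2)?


A Horn clause has at most one positive literal.
Clause 1: 2 positive lit(s) -> not Horn
Clause 2: 1 positive lit(s) -> Horn
Clause 3: 3 positive lit(s) -> not Horn
Clause 4: 2 positive lit(s) -> not Horn
Clause 5: 1 positive lit(s) -> Horn
Total Horn clauses = 2.

2


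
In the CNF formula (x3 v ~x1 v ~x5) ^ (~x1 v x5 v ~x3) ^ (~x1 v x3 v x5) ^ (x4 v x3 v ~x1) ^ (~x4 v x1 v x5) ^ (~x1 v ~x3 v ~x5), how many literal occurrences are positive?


Scan each clause for unnegated literals.
Clause 1: 1 positive; Clause 2: 1 positive; Clause 3: 2 positive; Clause 4: 2 positive; Clause 5: 2 positive; Clause 6: 0 positive.
Total positive literal occurrences = 8.

8


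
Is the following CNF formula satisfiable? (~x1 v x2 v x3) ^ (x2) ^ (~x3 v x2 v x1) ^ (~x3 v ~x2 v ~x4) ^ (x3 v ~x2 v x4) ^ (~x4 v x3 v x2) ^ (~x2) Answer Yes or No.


Check all 16 possible truth assignments.
Number of satisfying assignments found: 0.
The formula is unsatisfiable.

No


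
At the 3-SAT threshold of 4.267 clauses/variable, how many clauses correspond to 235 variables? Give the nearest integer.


The 3-SAT phase transition occurs at approximately 4.267 clauses per variable.
m = 4.267 * 235 = 1002.745.
Rounded to nearest integer: 1003.

1003


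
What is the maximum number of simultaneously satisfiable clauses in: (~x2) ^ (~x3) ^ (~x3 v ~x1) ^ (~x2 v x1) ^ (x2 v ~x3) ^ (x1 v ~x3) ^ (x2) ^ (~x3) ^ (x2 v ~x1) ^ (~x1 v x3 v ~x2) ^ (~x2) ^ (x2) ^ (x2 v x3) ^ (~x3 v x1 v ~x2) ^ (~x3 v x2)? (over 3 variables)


Enumerate all 8 truth assignments.
For each, count how many of the 15 clauses are satisfied.
The formula is not fully satisfiable, so the maximum is below 15.
Maximum simultaneously satisfiable clauses = 12.

12


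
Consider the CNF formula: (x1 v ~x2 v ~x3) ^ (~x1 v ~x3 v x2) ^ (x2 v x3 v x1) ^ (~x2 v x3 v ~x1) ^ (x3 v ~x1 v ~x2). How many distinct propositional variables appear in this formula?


Identify each distinct variable in the formula.
Variables found: x1, x2, x3.
Total distinct variables = 3.

3


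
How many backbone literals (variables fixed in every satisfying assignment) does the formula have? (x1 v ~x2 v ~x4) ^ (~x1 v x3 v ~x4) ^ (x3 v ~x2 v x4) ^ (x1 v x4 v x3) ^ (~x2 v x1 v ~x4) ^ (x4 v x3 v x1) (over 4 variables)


Find all satisfying assignments: 9 model(s).
Check which variables have the same value in every model.
No variable is fixed across all models.
Backbone size = 0.

0


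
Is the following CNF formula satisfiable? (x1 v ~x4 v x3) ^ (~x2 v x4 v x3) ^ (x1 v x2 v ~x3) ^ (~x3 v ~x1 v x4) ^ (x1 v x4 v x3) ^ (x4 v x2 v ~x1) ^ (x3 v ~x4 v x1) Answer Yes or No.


Check all 16 possible truth assignments.
Number of satisfying assignments found: 6.
The formula is satisfiable.

Yes


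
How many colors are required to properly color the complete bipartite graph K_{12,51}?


K_{12,51} is bipartite by definition: the two parts are independent sets, with every edge crossing between them.
Color all vertices in one part with color 1 and all vertices in the other part with color 2.
Since the graph has at least one edge, one color does not suffice.
Chromatic number = 2.

2


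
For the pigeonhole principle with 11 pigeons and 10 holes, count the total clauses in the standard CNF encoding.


The PHP encoding has two parts:
1) At-least-one-hole clauses: 11 (one per pigeon, each with 10 literals).
2) At-most-one-pigeon-per-hole clauses: 10 holes * C(11,2) = 10 * 55 = 550.
Total clauses = 11 + 550 = 561.

561


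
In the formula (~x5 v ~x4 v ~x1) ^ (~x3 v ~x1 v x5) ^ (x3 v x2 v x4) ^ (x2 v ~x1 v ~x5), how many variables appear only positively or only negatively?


A pure literal appears in only one polarity across all clauses.
Pure literals: x1 (negative only), x2 (positive only).
Count = 2.

2


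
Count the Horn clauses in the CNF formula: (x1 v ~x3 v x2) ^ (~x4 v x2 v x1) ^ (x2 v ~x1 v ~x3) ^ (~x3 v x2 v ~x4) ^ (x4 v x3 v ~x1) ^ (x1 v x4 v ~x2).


A Horn clause has at most one positive literal.
Clause 1: 2 positive lit(s) -> not Horn
Clause 2: 2 positive lit(s) -> not Horn
Clause 3: 1 positive lit(s) -> Horn
Clause 4: 1 positive lit(s) -> Horn
Clause 5: 2 positive lit(s) -> not Horn
Clause 6: 2 positive lit(s) -> not Horn
Total Horn clauses = 2.

2


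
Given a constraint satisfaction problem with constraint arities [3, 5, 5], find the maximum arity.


The arities are: 3, 5, 5.
Scan for the maximum value.
Maximum arity = 5.

5


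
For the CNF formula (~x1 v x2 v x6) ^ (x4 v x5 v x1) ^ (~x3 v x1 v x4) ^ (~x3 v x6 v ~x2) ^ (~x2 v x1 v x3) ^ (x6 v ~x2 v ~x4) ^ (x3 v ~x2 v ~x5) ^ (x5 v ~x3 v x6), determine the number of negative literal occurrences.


Scan each clause for negated literals.
Clause 1: 1 negative; Clause 2: 0 negative; Clause 3: 1 negative; Clause 4: 2 negative; Clause 5: 1 negative; Clause 6: 2 negative; Clause 7: 2 negative; Clause 8: 1 negative.
Total negative literal occurrences = 10.

10


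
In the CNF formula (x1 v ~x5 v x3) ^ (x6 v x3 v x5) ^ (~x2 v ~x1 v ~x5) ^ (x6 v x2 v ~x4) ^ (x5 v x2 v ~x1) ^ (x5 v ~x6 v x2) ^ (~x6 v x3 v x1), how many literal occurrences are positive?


Scan each clause for unnegated literals.
Clause 1: 2 positive; Clause 2: 3 positive; Clause 3: 0 positive; Clause 4: 2 positive; Clause 5: 2 positive; Clause 6: 2 positive; Clause 7: 2 positive.
Total positive literal occurrences = 13.

13


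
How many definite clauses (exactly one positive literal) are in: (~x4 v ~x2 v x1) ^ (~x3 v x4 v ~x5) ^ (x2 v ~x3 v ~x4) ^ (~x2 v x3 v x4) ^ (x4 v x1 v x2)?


A definite clause has exactly one positive literal.
Clause 1: 1 positive -> definite
Clause 2: 1 positive -> definite
Clause 3: 1 positive -> definite
Clause 4: 2 positive -> not definite
Clause 5: 3 positive -> not definite
Definite clause count = 3.

3


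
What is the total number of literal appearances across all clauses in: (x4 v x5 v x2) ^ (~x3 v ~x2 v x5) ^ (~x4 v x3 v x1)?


Clause lengths: 3, 3, 3.
Sum = 3 + 3 + 3 = 9.

9


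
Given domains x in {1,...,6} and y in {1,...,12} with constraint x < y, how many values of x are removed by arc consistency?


For the constraint x < y, x needs a supporting value in y's domain.
x can be at most 11 (one less than y's maximum).
Valid x values from domain: 6 out of 6.
Pruned = 6 - 6 = 0.

0


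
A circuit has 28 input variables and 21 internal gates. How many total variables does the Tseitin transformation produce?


The Tseitin transformation introduces one auxiliary variable per gate.
Total variables = inputs + gates = 28 + 21 = 49.

49


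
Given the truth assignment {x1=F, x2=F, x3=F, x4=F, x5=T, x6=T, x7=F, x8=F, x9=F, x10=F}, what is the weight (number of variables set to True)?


The weight is the number of variables assigned True.
True variables: x5, x6.
Weight = 2.

2


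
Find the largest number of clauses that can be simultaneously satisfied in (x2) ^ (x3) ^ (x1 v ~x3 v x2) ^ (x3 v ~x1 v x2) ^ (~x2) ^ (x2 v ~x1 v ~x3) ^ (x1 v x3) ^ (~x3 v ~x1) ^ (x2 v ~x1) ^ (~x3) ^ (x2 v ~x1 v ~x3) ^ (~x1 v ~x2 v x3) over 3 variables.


Enumerate all 8 truth assignments.
For each, count how many of the 12 clauses are satisfied.
The formula is not fully satisfiable, so the maximum is below 12.
Maximum simultaneously satisfiable clauses = 10.

10


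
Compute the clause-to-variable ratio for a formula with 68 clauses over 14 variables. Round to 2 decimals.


Clause-to-variable ratio = clauses / variables.
68 / 14 = 4.86.

4.86


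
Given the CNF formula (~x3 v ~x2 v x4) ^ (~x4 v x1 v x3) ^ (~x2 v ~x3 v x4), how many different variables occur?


Identify each distinct variable in the formula.
Variables found: x1, x2, x3, x4.
Total distinct variables = 4.

4


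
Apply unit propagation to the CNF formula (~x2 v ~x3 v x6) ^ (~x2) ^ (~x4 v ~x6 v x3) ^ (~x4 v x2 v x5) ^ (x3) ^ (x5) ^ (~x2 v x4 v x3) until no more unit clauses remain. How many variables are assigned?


Unit propagation repeatedly assigns the literal in any unit clause, then simplifies.
Assignments in order: x2 = F, x3 = T, x5 = T.
No further unit clauses remain.
Total variables assigned = 3.

3


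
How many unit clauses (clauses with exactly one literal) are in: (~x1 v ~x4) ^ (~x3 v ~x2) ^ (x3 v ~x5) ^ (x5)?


A unit clause contains exactly one literal.
Unit clauses found: (x5).
Count = 1.

1


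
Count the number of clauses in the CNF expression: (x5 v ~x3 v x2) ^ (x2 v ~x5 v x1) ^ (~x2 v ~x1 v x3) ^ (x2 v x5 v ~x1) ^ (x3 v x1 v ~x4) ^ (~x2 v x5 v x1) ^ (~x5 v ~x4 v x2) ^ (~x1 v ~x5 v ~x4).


Each group enclosed in parentheses joined by ^ is one clause.
Counting the conjuncts: 8 clauses.

8


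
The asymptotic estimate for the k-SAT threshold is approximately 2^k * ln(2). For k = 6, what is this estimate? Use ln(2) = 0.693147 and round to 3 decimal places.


Using the asymptotic formula: threshold ~ 2^k * ln(2).
2^6 = 64.
64 * 0.693147 = 44.361.

44.361


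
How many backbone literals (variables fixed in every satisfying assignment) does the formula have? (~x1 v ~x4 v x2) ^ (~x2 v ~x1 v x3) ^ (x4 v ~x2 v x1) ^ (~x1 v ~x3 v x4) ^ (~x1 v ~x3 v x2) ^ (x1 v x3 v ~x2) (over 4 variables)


Find all satisfying assignments: 7 model(s).
Check which variables have the same value in every model.
No variable is fixed across all models.
Backbone size = 0.

0


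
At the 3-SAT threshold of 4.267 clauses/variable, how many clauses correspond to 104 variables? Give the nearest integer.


The 3-SAT phase transition occurs at approximately 4.267 clauses per variable.
m = 4.267 * 104 = 443.768.
Rounded to nearest integer: 444.

444


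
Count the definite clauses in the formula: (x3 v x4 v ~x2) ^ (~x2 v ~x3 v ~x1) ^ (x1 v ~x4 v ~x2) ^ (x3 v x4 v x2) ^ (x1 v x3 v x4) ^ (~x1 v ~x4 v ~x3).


A definite clause has exactly one positive literal.
Clause 1: 2 positive -> not definite
Clause 2: 0 positive -> not definite
Clause 3: 1 positive -> definite
Clause 4: 3 positive -> not definite
Clause 5: 3 positive -> not definite
Clause 6: 0 positive -> not definite
Definite clause count = 1.

1


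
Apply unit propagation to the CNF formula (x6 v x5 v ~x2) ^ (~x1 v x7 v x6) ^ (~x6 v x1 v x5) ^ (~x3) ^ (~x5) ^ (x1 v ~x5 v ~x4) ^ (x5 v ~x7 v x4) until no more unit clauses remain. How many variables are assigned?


Unit propagation repeatedly assigns the literal in any unit clause, then simplifies.
Assignments in order: x3 = F, x5 = F.
No further unit clauses remain.
Total variables assigned = 2.

2


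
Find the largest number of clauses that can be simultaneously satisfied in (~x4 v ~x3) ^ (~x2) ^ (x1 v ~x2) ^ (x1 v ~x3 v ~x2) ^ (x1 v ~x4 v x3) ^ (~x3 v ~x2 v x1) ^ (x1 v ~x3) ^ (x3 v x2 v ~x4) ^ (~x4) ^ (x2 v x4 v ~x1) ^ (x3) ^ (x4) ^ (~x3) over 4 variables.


Enumerate all 16 truth assignments.
For each, count how many of the 13 clauses are satisfied.
The formula is not fully satisfiable, so the maximum is below 13.
Maximum simultaneously satisfiable clauses = 11.

11


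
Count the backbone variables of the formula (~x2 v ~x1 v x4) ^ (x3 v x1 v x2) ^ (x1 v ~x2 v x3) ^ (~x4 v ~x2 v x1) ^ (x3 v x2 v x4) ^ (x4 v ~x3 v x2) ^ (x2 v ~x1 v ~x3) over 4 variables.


Find all satisfying assignments: 5 model(s).
Check which variables have the same value in every model.
No variable is fixed across all models.
Backbone size = 0.

0


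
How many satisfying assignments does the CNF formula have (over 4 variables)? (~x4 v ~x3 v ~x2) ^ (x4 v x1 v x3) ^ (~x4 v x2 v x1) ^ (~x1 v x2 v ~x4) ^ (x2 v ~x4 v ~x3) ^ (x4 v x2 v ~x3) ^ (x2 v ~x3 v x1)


Enumerate all 16 truth assignments over 4 variables.
Test each against every clause.
Satisfying assignments found: 6.

6


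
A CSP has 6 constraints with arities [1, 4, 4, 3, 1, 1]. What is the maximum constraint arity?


The arities are: 1, 4, 4, 3, 1, 1.
Scan for the maximum value.
Maximum arity = 4.

4


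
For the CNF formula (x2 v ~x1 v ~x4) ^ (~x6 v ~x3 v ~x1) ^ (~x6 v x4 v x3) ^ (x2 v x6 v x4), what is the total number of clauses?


Each group enclosed in parentheses joined by ^ is one clause.
Counting the conjuncts: 4 clauses.

4


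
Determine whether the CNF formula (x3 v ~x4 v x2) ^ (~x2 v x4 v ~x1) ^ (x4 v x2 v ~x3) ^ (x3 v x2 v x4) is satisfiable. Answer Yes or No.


Check all 16 possible truth assignments.
Number of satisfying assignments found: 8.
The formula is satisfiable.

Yes


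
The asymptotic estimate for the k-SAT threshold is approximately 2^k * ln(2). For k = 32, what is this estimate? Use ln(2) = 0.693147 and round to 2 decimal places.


Using the asymptotic formula: threshold ~ 2^k * ln(2).
2^32 = 4294967296.
4294967296 * 0.693147 = 2977043696.32.

2977043696.32


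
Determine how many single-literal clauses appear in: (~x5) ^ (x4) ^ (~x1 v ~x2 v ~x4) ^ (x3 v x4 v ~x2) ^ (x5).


A unit clause contains exactly one literal.
Unit clauses found: (~x5), (x4), (x5).
Count = 3.

3


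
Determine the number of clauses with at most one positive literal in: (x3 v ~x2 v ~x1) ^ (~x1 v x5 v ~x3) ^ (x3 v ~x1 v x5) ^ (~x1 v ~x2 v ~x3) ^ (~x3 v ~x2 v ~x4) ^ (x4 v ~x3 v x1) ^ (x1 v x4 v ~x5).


A Horn clause has at most one positive literal.
Clause 1: 1 positive lit(s) -> Horn
Clause 2: 1 positive lit(s) -> Horn
Clause 3: 2 positive lit(s) -> not Horn
Clause 4: 0 positive lit(s) -> Horn
Clause 5: 0 positive lit(s) -> Horn
Clause 6: 2 positive lit(s) -> not Horn
Clause 7: 2 positive lit(s) -> not Horn
Total Horn clauses = 4.

4


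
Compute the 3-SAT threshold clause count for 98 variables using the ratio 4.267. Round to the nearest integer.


The 3-SAT phase transition occurs at approximately 4.267 clauses per variable.
m = 4.267 * 98 = 418.166.
Rounded to nearest integer: 418.

418


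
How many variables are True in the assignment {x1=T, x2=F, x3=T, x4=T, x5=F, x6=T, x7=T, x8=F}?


The weight is the number of variables assigned True.
True variables: x1, x3, x4, x6, x7.
Weight = 5.

5


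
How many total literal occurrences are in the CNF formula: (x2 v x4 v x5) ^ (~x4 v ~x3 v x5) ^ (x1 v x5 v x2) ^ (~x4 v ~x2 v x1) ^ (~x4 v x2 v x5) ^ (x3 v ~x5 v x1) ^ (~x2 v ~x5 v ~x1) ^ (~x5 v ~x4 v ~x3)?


Clause lengths: 3, 3, 3, 3, 3, 3, 3, 3.
Sum = 3 + 3 + 3 + 3 + 3 + 3 + 3 + 3 = 24.

24


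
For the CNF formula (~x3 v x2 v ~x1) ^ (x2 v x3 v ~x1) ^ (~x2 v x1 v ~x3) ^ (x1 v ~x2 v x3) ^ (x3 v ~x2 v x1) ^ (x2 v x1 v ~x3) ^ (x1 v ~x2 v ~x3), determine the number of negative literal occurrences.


Scan each clause for negated literals.
Clause 1: 2 negative; Clause 2: 1 negative; Clause 3: 2 negative; Clause 4: 1 negative; Clause 5: 1 negative; Clause 6: 1 negative; Clause 7: 2 negative.
Total negative literal occurrences = 10.

10


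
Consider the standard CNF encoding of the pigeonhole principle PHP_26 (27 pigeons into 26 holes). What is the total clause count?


The PHP encoding has two parts:
1) At-least-one-hole clauses: 27 (one per pigeon, each with 26 literals).
2) At-most-one-pigeon-per-hole clauses: 26 holes * C(27,2) = 26 * 351 = 9126.
Total clauses = 27 + 9126 = 9153.

9153


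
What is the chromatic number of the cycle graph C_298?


A cycle on an even number of vertices is bipartite: alternate two colors around the cycle.
Since 298 is even, two colors suffice, and at least two are needed because the graph has edges.
Chromatic number = 2.

2


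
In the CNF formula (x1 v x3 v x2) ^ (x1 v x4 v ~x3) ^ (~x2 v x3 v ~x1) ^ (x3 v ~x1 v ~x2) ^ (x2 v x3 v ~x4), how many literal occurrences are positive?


Scan each clause for unnegated literals.
Clause 1: 3 positive; Clause 2: 2 positive; Clause 3: 1 positive; Clause 4: 1 positive; Clause 5: 2 positive.
Total positive literal occurrences = 9.

9


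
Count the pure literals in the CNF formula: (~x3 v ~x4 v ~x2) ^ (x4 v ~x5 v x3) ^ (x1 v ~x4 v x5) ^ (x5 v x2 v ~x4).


A pure literal appears in only one polarity across all clauses.
Pure literals: x1 (positive only).
Count = 1.

1


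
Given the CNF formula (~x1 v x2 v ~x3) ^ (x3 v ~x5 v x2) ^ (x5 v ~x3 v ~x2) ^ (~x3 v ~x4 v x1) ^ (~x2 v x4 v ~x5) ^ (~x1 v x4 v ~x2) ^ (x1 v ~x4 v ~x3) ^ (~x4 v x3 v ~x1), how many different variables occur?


Identify each distinct variable in the formula.
Variables found: x1, x2, x3, x4, x5.
Total distinct variables = 5.

5


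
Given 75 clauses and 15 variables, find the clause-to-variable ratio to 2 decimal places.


Clause-to-variable ratio = clauses / variables.
75 / 15 = 5.0.

5.0


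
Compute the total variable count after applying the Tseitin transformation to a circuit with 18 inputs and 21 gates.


The Tseitin transformation introduces one auxiliary variable per gate.
Total variables = inputs + gates = 18 + 21 = 39.

39


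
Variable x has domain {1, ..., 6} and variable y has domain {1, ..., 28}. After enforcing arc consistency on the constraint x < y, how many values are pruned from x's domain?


For the constraint x < y, x needs a supporting value in y's domain.
x can be at most 27 (one less than y's maximum).
Valid x values from domain: 6 out of 6.
Pruned = 6 - 6 = 0.

0


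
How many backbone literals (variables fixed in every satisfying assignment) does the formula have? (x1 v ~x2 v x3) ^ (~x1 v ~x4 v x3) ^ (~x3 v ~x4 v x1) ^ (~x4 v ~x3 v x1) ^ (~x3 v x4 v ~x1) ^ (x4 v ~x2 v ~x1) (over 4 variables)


Find all satisfying assignments: 7 model(s).
Check which variables have the same value in every model.
No variable is fixed across all models.
Backbone size = 0.

0


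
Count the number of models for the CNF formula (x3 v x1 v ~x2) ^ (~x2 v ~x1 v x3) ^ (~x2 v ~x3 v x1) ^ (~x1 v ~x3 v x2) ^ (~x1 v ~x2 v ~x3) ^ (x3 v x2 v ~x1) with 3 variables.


Enumerate all 8 truth assignments over 3 variables.
Test each against every clause.
Satisfying assignments found: 2.

2


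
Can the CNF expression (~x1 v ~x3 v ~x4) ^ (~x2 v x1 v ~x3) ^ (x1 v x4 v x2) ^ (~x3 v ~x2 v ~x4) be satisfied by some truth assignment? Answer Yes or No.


Check all 16 possible truth assignments.
Number of satisfying assignments found: 10.
The formula is satisfiable.

Yes


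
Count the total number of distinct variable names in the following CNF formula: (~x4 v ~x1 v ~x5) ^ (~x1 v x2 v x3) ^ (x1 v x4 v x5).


Identify each distinct variable in the formula.
Variables found: x1, x2, x3, x4, x5.
Total distinct variables = 5.

5


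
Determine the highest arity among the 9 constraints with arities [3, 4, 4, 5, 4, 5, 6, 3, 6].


The arities are: 3, 4, 4, 5, 4, 5, 6, 3, 6.
Scan for the maximum value.
Maximum arity = 6.

6


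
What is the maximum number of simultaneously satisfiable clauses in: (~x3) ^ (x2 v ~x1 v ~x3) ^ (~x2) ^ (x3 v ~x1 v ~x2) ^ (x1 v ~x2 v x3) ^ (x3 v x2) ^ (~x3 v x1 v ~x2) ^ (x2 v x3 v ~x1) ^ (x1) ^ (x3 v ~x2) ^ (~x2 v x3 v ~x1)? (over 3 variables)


Enumerate all 8 truth assignments.
For each, count how many of the 11 clauses are satisfied.
The formula is not fully satisfiable, so the maximum is below 11.
Maximum simultaneously satisfiable clauses = 9.

9


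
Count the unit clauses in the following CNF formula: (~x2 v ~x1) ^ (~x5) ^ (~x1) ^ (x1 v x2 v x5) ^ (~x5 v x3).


A unit clause contains exactly one literal.
Unit clauses found: (~x5), (~x1).
Count = 2.

2


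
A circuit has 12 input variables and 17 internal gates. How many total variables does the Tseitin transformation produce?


The Tseitin transformation introduces one auxiliary variable per gate.
Total variables = inputs + gates = 12 + 17 = 29.

29


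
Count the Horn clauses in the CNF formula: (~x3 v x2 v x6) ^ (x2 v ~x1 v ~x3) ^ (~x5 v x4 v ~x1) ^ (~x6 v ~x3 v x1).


A Horn clause has at most one positive literal.
Clause 1: 2 positive lit(s) -> not Horn
Clause 2: 1 positive lit(s) -> Horn
Clause 3: 1 positive lit(s) -> Horn
Clause 4: 1 positive lit(s) -> Horn
Total Horn clauses = 3.

3


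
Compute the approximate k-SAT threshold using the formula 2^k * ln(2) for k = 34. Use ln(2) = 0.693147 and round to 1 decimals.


Using the asymptotic formula: threshold ~ 2^k * ln(2).
2^34 = 17179869184.
17179869184 * 0.693147 = 11908174785.3.

11908174785.3


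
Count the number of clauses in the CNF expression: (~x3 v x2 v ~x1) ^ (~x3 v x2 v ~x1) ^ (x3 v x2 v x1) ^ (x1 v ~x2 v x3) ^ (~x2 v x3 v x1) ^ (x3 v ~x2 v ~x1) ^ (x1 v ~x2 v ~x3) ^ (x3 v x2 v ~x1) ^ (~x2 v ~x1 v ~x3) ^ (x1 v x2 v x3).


Each group enclosed in parentheses joined by ^ is one clause.
Counting the conjuncts: 10 clauses.

10
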